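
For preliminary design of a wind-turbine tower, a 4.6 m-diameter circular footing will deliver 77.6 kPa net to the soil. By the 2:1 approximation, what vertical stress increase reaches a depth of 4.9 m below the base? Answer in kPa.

Δσ_z ≈ 18.2 kPa

By the 2:1 method the load spreads at 1 horizontal : 2 vertical, so at depth z the loaded area has grown by z in each plan dimension:
Δσ ≈ qD²/(D+z)² = 77.6×4.6²/(4.6+4.9)² = 18.194 kPa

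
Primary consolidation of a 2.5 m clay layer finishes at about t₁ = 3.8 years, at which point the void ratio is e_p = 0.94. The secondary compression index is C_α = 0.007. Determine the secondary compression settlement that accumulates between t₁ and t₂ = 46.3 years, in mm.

S_s ≈ 9.79 mm

Secondary compression: S_s = C_α·H/(1+e_p)·log₁₀(t₂/t₁)
S_s = 0.007×2.5/(1+0.94)×log₁₀(46.3/3.8)
    = 0.009021 × 1.086 = 0.009795 m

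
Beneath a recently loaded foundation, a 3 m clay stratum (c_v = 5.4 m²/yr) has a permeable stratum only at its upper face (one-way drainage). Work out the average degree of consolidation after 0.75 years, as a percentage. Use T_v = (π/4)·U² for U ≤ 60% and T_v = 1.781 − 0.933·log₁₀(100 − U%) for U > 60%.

U ≈ 73.3 %

Drainage path length: H_d = H = 3 m (single drainage).
T_v = c_v·t/H_d² = 5.4×0.75/3² = 0.45.
T_v = 0.45 corresponds to the U > 60% branch:
U = 1 − 10^((1.781 − T_v)/0.933)/100 = 0.733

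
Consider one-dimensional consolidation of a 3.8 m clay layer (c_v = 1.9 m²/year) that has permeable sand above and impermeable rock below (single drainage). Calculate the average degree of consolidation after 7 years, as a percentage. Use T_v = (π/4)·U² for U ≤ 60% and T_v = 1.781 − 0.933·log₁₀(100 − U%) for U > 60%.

U ≈ 91.6 %

Drainage path length: H_d = H = 3.8 m (single drainage).
T_v = c_v·t/H_d² = 1.9×7/3.8² = 0.92105.
T_v = 0.92105 corresponds to the U > 60% branch:
U = 1 − 10^((1.781 − T_v)/0.933)/100 = 0.9165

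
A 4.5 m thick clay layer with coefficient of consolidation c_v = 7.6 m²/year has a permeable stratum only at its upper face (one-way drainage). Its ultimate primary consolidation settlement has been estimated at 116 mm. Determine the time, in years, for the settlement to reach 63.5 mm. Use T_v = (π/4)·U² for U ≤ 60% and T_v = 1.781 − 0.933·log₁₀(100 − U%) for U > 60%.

t ≈ 0.627 years

Drainage path length: H_d = H = 4.5 m (single drainage).
U = S(t)/S_ult = 63.5/116 = 0.5474.
U ≤ 60%: T_v = (π/4)·U² = (π/4)×0.54741² = 0.23535.
t = T_v·H_d²/c_v = 0.23535×4.5²/7.6 = 0.6271 years.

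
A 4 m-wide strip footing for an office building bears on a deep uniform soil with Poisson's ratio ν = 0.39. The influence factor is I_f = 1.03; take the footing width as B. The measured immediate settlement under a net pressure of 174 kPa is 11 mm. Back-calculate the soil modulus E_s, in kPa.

E_s ≈ 55300 kPa

S_e = q·B·(1−ν²)/E_s · I_f  ⇒  E_s = q·B·(1−ν²)·I_f / S_e.
E_s = 174 × 4 × 0.8479 × 1.03 / 0.011 = 55260 kPa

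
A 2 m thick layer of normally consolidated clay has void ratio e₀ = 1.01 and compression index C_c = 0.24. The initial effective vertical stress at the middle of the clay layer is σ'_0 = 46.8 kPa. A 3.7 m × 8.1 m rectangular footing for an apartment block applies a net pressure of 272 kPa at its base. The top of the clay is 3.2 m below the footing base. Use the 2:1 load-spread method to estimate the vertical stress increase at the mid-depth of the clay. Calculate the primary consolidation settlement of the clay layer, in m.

Mid-depth of clay below the footing base: z = 3.2 + 2/2 = 4.2 m.
Stress increase at mid-clay by the 2:1 spreading method:
Δσ = qBL/((B+z)(L+z)) = 272×3.7×8.1/((3.7+4.2)(8.1+4.2)) = 83.893 kPa
Final effective stress: σ'_f = σ'_0 + Δσ = 46.8 + 83.893 = 130.69 kPa.
Normally consolidated clay, so the full stress increment lies on the virgin compression line:
S_c = C_c·H/(1+e₀)·log₁₀(σ'_f/σ'_0) = 0.24×2/(1+1.01)×log₁₀(130.69/46.8)
    = 0.23881 × 0.446 = 0.1065 m

S_c ≈ 0.107 m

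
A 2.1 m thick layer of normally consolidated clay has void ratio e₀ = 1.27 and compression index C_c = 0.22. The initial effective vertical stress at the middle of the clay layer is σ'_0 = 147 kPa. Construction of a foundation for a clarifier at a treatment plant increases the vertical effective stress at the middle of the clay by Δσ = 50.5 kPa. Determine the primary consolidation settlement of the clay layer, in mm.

S_c ≈ 26.1 mm

Final effective stress: σ'_f = σ'_0 + Δσ = 147 + 50.5 = 197.5 kPa.
Normally consolidated clay, so the full stress increment lies on the virgin compression line:
S_c = C_c·H/(1+e₀)·log₁₀(σ'_f/σ'_0) = 0.22×2.1/(1+1.27)×log₁₀(197.5/147)
    = 0.20352 × 0.12825 = 0.0261 m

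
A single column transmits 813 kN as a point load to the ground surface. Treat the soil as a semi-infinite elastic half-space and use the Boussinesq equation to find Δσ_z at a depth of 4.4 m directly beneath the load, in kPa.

Δσ_z ≈ 20.1 kPa

Boussinesq vertical stress below a point load on an elastic half-space:
Δσ_z = 3P/(2πz²) · [1 + (r/z)²]^(−5/2)
r/z = 0/4.4 = 0; [1+(r/z)²]^(−5/2) = 1.
Δσ_z = 3×813/(2π×4.4²) × 1 = 20.051 × 1 = 20.05 kPa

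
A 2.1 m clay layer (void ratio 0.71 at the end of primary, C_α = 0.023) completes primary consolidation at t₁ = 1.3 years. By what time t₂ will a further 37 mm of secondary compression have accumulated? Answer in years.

t₂ ≈ 26.5 years

S_s = C_α·H/(1+e_p)·log₁₀(t₂/t₁) ⇒ log₁₀(t₂/t₁) = S_s·(1+e_p)/(C_α·H).
log₁₀(t₂/t₁) = 0.037 × (1+0.71) / (0.023×2.1) = 1.31
t₂ = t₁ × 10^1.31 = 1.3 × 20.41 = 26.54 years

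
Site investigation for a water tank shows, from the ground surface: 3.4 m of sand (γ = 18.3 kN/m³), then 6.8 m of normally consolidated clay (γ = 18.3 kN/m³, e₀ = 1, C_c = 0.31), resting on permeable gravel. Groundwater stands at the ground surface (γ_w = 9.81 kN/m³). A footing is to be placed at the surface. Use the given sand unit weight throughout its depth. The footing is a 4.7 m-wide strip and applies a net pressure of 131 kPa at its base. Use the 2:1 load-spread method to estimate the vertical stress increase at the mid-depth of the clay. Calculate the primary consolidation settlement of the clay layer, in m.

S_c ≈ 0.3 m

Mid-depth of clay below the ground surface: z = 3.4 + 6.8/2 = 6.8 m.
Total vertical stress at mid-clay: σ_v = 18.3×3.4 + 18.3×3.4 = 124.44 kPa.
Pore pressure: u = 9.81×(6.8 − 0) = 66.708 kPa.
Initial effective stress: σ'_0 = σ_v − u = 124.44 − 66.708 = 57.732 kPa.
Stress increase at mid-clay by the 2:1 spreading method:
Δσ = qB/(B+z) = 131×4.7/(4.7+6.8) = 53.539 kPa
Final effective stress: σ'_f = σ'_0 + Δσ = 57.732 + 53.539 = 111.27 kPa.
Normally consolidated clay, so the full stress increment lies on the virgin compression line:
S_c = C_c·H/(1+e₀)·log₁₀(σ'_f/σ'_0) = 0.31×6.8/(1+1)×log₁₀(111.27/57.732)
    = 1.054 × 0.28496 = 0.3003 m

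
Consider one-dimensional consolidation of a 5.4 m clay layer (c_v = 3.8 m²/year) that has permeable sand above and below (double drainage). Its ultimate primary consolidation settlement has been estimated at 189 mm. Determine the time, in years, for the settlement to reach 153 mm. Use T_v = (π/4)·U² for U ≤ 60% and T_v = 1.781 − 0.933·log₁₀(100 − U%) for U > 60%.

t ≈ 1.13 years

Drainage path length: H_d = H/2 = 2.7 m (double drainage).
U = S(t)/S_ult = 153/189 = 0.8095.
U > 60%: T_v = 1.781 − 0.933·log₁₀(100 − 80.952) = 0.58691.
t = T_v·H_d²/c_v = 0.58691×2.7²/3.8 = 1.126 years.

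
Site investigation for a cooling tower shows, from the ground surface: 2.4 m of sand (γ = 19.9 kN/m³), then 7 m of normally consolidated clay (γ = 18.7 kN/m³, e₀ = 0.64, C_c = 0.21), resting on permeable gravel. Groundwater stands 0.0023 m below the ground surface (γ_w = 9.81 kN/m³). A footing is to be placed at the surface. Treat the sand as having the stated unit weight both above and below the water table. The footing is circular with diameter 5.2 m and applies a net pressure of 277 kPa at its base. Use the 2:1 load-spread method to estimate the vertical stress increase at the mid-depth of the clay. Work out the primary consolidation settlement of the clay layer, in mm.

Mid-depth of clay below the ground surface: z = 2.4 + 7/2 = 5.9 m.
Total vertical stress at mid-clay: σ_v = 19.9×2.4 + 18.7×3.5 = 113.21 kPa.
Pore pressure: u = 9.81×(5.9 − 0.0023) = 57.859 kPa.
Initial effective stress: σ'_0 = σ_v − u = 113.21 − 57.859 = 55.351 kPa.
Stress increase at mid-clay by the 2:1 spreading method:
Δσ ≈ qD²/(D+z)² = 277×5.2²/(5.2+5.9)² = 60.791 kPa
Final effective stress: σ'_f = σ'_0 + Δσ = 55.351 + 60.791 = 116.14 kPa.
Normally consolidated clay, so the full stress increment lies on the virgin compression line:
S_c = C_c·H/(1+e₀)·log₁₀(σ'_f/σ'_0) = 0.21×7/(1+0.64)×log₁₀(116.14/55.351)
    = 0.89634 × 0.32186 = 0.2885 m

S_c ≈ 288 mm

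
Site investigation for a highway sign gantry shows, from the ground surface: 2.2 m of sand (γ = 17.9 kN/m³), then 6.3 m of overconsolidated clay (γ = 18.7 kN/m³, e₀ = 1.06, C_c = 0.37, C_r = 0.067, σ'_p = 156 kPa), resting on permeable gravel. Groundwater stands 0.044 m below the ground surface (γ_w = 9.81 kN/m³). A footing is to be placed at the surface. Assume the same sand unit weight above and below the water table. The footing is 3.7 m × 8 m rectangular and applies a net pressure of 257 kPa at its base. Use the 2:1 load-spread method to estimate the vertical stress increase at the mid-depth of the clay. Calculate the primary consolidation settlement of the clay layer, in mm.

Mid-depth of clay below the ground surface: z = 2.2 + 6.3/2 = 5.35 m.
Total vertical stress at mid-clay: σ_v = 17.9×2.2 + 18.7×3.15 = 98.285 kPa.
Pore pressure: u = 9.81×(5.35 − 0.044) = 52.052 kPa.
Initial effective stress: σ'_0 = σ_v − u = 98.285 − 52.052 = 46.233 kPa.
Stress increase at mid-clay by the 2:1 spreading method:
Δσ = qBL/((B+z)(L+z)) = 257×3.7×8/((3.7+5.35)(8+5.35)) = 62.964 kPa
Final effective stress: σ'_f = 46.233 + 62.964 = 109.2 kPa.
σ'_f = 109.2 ≤ σ'_p = 156 kPa, so the clay remains overconsolidated and only the recompression index applies:
S_c = C_r·H/(1+e₀)·log₁₀(σ'_f/σ'_0) = 0.067×6.3/2.06×log₁₀(109.2/46.233)
    = 0.20491 × 0.37327 = 0.07649 m

S_c ≈ 76.5 mm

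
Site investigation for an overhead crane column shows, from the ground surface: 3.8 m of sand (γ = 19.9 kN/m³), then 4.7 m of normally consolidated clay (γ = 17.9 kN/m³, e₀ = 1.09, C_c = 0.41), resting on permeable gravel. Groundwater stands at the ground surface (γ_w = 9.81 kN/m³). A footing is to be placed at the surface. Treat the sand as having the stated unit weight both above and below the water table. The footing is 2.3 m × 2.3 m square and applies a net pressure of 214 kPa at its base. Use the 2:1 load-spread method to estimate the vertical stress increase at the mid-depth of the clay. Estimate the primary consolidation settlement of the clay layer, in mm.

Mid-depth of clay below the ground surface: z = 3.8 + 4.7/2 = 6.15 m.
Total vertical stress at mid-clay: σ_v = 19.9×3.8 + 17.9×2.35 = 117.68 kPa.
Pore pressure: u = 9.81×(6.15 − 0) = 60.332 kPa.
Initial effective stress: σ'_0 = σ_v − u = 117.68 − 60.332 = 57.348 kPa.
Stress increase at mid-clay by the 2:1 spreading method:
Δσ = qBL/((B+z)(L+z)) = 214×2.3×2.3/((2.3+6.15)(2.3+6.15)) = 15.855 kPa
Final effective stress: σ'_f = σ'_0 + Δσ = 57.348 + 15.855 = 73.203 kPa.
Normally consolidated clay, so the full stress increment lies on the virgin compression line:
S_c = C_c·H/(1+e₀)·log₁₀(σ'_f/σ'_0) = 0.41×4.7/(1+1.09)×log₁₀(73.203/57.348)
    = 0.92201 × 0.10601 = 0.09774 m

S_c ≈ 97.7 mm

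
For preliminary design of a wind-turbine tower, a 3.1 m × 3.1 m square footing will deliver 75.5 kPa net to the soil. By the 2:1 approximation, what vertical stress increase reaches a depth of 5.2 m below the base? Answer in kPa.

By the 2:1 method the load spreads at 1 horizontal : 2 vertical, so at depth z the loaded area has grown by z in each plan dimension:
Δσ = qBL/((B+z)(L+z)) = 75.5×3.1×3.1/((3.1+5.2)(3.1+5.2)) = 10.532 kPa

Δσ_z ≈ 10.5 kPa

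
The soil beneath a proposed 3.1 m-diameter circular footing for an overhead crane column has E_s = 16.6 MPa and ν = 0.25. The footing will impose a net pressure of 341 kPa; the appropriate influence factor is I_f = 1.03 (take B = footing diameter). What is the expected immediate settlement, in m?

S_e ≈ 0.0615 m

Immediate (elastic) settlement: S_e = q·B·(1−ν²)/E_s · I_f.
E_s = 16.6 MPa = 16600 kPa.
S_e = 341 × 3.1 × (1 − 0.25²) / 16600 × 1.03
    = 341 × 3.1 × 0.9375 / 16600 × 1.03
    = 0.06149 m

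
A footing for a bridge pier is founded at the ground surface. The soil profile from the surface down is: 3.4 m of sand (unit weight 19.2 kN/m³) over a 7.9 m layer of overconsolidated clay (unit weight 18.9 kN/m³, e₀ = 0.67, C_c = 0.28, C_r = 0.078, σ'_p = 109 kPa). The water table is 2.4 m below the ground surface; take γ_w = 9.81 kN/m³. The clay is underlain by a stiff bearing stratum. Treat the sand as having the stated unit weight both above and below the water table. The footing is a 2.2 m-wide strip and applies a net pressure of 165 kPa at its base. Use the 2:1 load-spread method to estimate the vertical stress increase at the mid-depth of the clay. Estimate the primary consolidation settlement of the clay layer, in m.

Mid-depth of clay below the ground surface: z = 3.4 + 7.9/2 = 7.35 m.
Total vertical stress at mid-clay: σ_v = 19.2×3.4 + 18.9×3.95 = 139.94 kPa.
Pore pressure: u = 9.81×(7.35 − 2.4) = 48.56 kPa.
Initial effective stress: σ'_0 = σ_v − u = 139.94 − 48.56 = 91.38 kPa.
Stress increase at mid-clay by the 2:1 spreading method:
Δσ = qB/(B+z) = 165×2.2/(2.2+7.35) = 38.01 kPa
Final effective stress: σ'_f = 91.38 + 38.01 = 129.39 kPa.
σ'_f = 129.39 > σ'_p = 109 kPa, so the stress path crosses the preconsolidation pressure — recompression up to σ'_p, then virgin compression beyond:
S_c = H/(1+e₀)·[C_r·log₁₀(σ'_p/σ'_0) + C_c·log₁₀(σ'_f/σ'_p)]
    = 7.9/1.67 × [0.078×log₁₀(109/91.38) + 0.28×log₁₀(129.39/109)]
    = 4.7305 × [0.0059729 + 0.020853] = 0.1269 m

S_c ≈ 0.127 m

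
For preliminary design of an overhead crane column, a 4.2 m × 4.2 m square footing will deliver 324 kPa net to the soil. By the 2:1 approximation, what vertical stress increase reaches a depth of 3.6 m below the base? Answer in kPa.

By the 2:1 method the load spreads at 1 horizontal : 2 vertical, so at depth z the loaded area has grown by z in each plan dimension:
Δσ = qBL/((B+z)(L+z)) = 324×4.2×4.2/((4.2+3.6)(4.2+3.6)) = 93.941 kPa

Δσ_z ≈ 93.9 kPa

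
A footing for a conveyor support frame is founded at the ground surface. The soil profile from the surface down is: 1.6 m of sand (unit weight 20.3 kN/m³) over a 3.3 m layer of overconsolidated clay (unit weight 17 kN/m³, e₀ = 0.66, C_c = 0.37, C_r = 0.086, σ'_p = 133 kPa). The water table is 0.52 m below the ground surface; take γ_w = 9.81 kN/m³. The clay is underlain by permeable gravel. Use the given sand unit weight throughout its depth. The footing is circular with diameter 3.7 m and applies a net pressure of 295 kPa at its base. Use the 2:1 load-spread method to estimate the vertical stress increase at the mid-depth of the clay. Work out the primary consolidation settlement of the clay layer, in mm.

S_c ≈ 92.5 mm

Mid-depth of clay below the ground surface: z = 1.6 + 3.3/2 = 3.25 m.
Total vertical stress at mid-clay: σ_v = 20.3×1.6 + 17×1.65 = 60.53 kPa.
Pore pressure: u = 9.81×(3.25 − 0.52) = 26.781 kPa.
Initial effective stress: σ'_0 = σ_v − u = 60.53 − 26.781 = 33.749 kPa.
Stress increase at mid-clay by the 2:1 spreading method:
Δσ ≈ qD²/(D+z)² = 295×3.7²/(3.7+3.25)² = 83.61 kPa
Final effective stress: σ'_f = 33.749 + 83.61 = 117.36 kPa.
σ'_f = 117.36 ≤ σ'_p = 133 kPa, so the clay remains overconsolidated and only the recompression index applies:
S_c = C_r·H/(1+e₀)·log₁₀(σ'_f/σ'_0) = 0.086×3.3/1.66×log₁₀(117.36/33.749)
    = 0.17097 × 0.54126 = 0.09254 m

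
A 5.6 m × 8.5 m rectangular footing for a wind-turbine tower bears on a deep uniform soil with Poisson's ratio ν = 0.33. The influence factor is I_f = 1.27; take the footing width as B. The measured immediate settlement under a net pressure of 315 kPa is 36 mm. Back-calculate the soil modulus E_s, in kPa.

E_s ≈ 55500 kPa

S_e = q·B·(1−ν²)/E_s · I_f  ⇒  E_s = q·B·(1−ν²)·I_f / S_e.
E_s = 315 × 5.6 × 0.8911 × 1.27 / 0.036 = 55450 kPa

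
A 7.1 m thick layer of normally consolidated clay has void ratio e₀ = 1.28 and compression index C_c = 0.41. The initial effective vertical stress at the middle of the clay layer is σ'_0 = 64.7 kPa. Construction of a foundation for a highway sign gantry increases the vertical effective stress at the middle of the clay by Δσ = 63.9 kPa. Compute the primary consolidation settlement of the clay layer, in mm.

Final effective stress: σ'_f = σ'_0 + Δσ = 64.7 + 63.9 = 128.6 kPa.
Normally consolidated clay, so the full stress increment lies on the virgin compression line:
S_c = C_c·H/(1+e₀)·log₁₀(σ'_f/σ'_0) = 0.41×7.1/(1+1.28)×log₁₀(128.6/64.7)
    = 1.2768 × 0.29834 = 0.3809 m

S_c ≈ 381 mm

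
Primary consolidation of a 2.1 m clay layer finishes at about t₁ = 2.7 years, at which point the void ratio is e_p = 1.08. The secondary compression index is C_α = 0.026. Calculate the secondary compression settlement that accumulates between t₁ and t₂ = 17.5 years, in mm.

Secondary compression: S_s = C_α·H/(1+e_p)·log₁₀(t₂/t₁)
S_s = 0.026×2.1/(1+1.08)×log₁₀(17.5/2.7)
    = 0.02625 × 0.8117 = 0.02131 m

S_s ≈ 21.3 mm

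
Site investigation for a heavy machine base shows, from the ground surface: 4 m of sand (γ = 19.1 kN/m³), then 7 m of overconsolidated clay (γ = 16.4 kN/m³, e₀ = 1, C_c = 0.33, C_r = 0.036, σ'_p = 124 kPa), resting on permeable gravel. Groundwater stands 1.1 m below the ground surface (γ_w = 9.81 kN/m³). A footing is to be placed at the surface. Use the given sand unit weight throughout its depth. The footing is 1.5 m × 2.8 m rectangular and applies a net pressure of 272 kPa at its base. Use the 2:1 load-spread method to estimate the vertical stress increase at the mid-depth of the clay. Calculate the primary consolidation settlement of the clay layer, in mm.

S_c ≈ 8.76 mm

Mid-depth of clay below the ground surface: z = 4 + 7/2 = 7.5 m.
Total vertical stress at mid-clay: σ_v = 19.1×4 + 16.4×3.5 = 133.8 kPa.
Pore pressure: u = 9.81×(7.5 − 1.1) = 62.784 kPa.
Initial effective stress: σ'_0 = σ_v − u = 133.8 − 62.784 = 71.016 kPa.
Stress increase at mid-clay by the 2:1 spreading method:
Δσ = qBL/((B+z)(L+z)) = 272×1.5×2.8/((1.5+7.5)(2.8+7.5)) = 12.324 kPa
Final effective stress: σ'_f = 71.016 + 12.324 = 83.34 kPa.
σ'_f = 83.34 ≤ σ'_p = 124 kPa, so the clay remains overconsolidated and only the recompression index applies:
S_c = C_r·H/(1+e₀)·log₁₀(σ'_f/σ'_0) = 0.036×7/2×log₁₀(83.34/71.016)
    = 0.126 × 0.069497 = 0.008757 m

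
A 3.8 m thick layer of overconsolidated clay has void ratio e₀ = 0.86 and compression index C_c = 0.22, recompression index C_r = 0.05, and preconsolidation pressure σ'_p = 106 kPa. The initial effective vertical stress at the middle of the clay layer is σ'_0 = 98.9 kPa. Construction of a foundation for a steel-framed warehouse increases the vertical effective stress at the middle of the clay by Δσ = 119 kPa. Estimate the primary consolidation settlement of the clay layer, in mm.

Final effective stress: σ'_f = 98.9 + 119 = 217.9 kPa.
σ'_f = 217.9 > σ'_p = 106 kPa, so the stress path crosses the preconsolidation pressure — recompression up to σ'_p, then virgin compression beyond:
S_c = H/(1+e₀)·[C_r·log₁₀(σ'_p/σ'_0) + C_c·log₁₀(σ'_f/σ'_p)]
    = 3.8/1.86 × [0.05×log₁₀(106/98.9) + 0.22×log₁₀(217.9/106)]
    = 2.043 × [0.0015055 + 0.068849] = 0.1437 m

S_c ≈ 144 mm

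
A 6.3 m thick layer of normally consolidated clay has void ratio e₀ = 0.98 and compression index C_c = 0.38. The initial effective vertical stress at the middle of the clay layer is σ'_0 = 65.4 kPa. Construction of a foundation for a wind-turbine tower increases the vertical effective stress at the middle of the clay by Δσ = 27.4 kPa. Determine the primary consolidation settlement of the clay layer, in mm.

S_c ≈ 184 mm

Final effective stress: σ'_f = σ'_0 + Δσ = 65.4 + 27.4 = 92.8 kPa.
Normally consolidated clay, so the full stress increment lies on the virgin compression line:
S_c = C_c·H/(1+e₀)·log₁₀(σ'_f/σ'_0) = 0.38×6.3/(1+0.98)×log₁₀(92.8/65.4)
    = 1.2091 × 0.15197 = 0.1837 m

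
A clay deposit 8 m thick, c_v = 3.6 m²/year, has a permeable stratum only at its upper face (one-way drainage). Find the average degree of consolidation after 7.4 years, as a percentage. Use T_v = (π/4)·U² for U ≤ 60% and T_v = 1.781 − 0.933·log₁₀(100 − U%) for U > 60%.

U ≈ 71 %

Drainage path length: H_d = H = 8 m (single drainage).
T_v = c_v·t/H_d² = 3.6×7.4/8² = 0.41625.
T_v = 0.41625 corresponds to the U > 60% branch:
U = 1 − 10^((1.781 − T_v)/0.933)/100 = 0.7098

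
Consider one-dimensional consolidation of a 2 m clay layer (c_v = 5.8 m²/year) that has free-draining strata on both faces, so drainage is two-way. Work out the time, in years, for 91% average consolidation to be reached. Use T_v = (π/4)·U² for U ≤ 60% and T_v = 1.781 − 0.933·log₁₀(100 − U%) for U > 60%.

t ≈ 0.154 years

Drainage path length: H_d = H/2 = 1 m (double drainage).
U > 60%: T_v = 1.781 − 0.933·log₁₀(100 − 91) = 0.89069.
t = T_v·H_d²/c_v = 0.89069×1²/5.8 = 0.1536 years.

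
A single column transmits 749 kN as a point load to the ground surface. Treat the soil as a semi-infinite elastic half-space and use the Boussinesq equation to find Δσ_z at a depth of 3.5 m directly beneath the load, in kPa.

Boussinesq vertical stress below a point load on an elastic half-space:
Δσ_z = 3P/(2πz²) · [1 + (r/z)²]^(−5/2)
r/z = 0/3.5 = 0; [1+(r/z)²]^(−5/2) = 1.
Δσ_z = 3×749/(2π×3.5²) × 1 = 29.194 × 1 = 29.19 kPa

Δσ_z ≈ 29.2 kPa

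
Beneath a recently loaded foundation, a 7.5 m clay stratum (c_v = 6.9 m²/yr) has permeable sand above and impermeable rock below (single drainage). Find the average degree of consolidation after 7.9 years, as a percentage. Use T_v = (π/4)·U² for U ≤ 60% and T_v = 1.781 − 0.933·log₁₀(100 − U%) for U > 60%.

Drainage path length: H_d = H = 7.5 m (single drainage).
T_v = c_v·t/H_d² = 6.9×7.9/7.5² = 0.96907.
T_v = 0.96907 corresponds to the U > 60% branch:
U = 1 − 10^((1.781 − T_v)/0.933)/100 = 0.9258

U ≈ 92.6 %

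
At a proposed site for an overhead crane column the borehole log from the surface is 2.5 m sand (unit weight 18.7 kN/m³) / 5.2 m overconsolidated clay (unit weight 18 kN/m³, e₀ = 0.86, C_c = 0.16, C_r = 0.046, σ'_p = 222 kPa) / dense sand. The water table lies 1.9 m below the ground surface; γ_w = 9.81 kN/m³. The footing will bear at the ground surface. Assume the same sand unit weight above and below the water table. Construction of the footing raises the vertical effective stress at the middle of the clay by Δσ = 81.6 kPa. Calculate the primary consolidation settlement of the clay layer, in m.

S_c ≈ 0.0468 m

Mid-depth of clay below the ground surface: z = 2.5 + 5.2/2 = 5.1 m.
Total vertical stress at mid-clay: σ_v = 18.7×2.5 + 18×2.6 = 93.55 kPa.
Pore pressure: u = 9.81×(5.1 − 1.9) = 31.392 kPa.
Initial effective stress: σ'_0 = σ_v − u = 93.55 − 31.392 = 62.158 kPa.
Final effective stress: σ'_f = 62.158 + 81.6 = 143.76 kPa.
σ'_f = 143.76 ≤ σ'_p = 222 kPa, so the clay remains overconsolidated and only the recompression index applies:
S_c = C_r·H/(1+e₀)·log₁₀(σ'_f/σ'_0) = 0.046×5.2/1.86×log₁₀(143.76/62.158)
    = 0.1286 × 0.36414 = 0.04683 m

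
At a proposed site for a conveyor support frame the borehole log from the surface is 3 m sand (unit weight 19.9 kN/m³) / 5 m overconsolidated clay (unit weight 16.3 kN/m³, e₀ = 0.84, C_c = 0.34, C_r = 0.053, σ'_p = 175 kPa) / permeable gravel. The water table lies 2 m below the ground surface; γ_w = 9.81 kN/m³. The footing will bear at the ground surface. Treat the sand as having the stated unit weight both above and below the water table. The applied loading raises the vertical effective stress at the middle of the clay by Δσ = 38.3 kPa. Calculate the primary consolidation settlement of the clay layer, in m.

Mid-depth of clay below the ground surface: z = 3 + 5/2 = 5.5 m.
Total vertical stress at mid-clay: σ_v = 19.9×3 + 16.3×2.5 = 100.45 kPa.
Pore pressure: u = 9.81×(5.5 − 2) = 34.335 kPa.
Initial effective stress: σ'_0 = σ_v − u = 100.45 − 34.335 = 66.115 kPa.
Final effective stress: σ'_f = 66.115 + 38.3 = 104.41 kPa.
σ'_f = 104.41 ≤ σ'_p = 175 kPa, so the clay remains overconsolidated and only the recompression index applies:
S_c = C_r·H/(1+e₀)·log₁₀(σ'_f/σ'_0) = 0.053×5/1.84×log₁₀(104.41/66.115)
    = 0.14402 × 0.19844 = 0.02858 m

S_c ≈ 0.0286 m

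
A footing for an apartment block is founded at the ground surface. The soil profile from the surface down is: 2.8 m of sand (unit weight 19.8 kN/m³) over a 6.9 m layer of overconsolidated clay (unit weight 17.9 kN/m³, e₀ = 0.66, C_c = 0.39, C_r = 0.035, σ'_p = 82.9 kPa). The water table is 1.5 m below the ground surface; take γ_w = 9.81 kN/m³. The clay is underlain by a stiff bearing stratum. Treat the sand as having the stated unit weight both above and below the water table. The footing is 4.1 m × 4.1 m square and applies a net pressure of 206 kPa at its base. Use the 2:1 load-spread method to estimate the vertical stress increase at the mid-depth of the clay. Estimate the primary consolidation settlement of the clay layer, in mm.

S_c ≈ 162 mm

Mid-depth of clay below the ground surface: z = 2.8 + 6.9/2 = 6.25 m.
Total vertical stress at mid-clay: σ_v = 19.8×2.8 + 17.9×3.45 = 117.19 kPa.
Pore pressure: u = 9.81×(6.25 − 1.5) = 46.598 kPa.
Initial effective stress: σ'_0 = σ_v − u = 117.19 − 46.598 = 70.592 kPa.
Stress increase at mid-clay by the 2:1 spreading method:
Δσ = qBL/((B+z)(L+z)) = 206×4.1×4.1/((4.1+6.25)(4.1+6.25)) = 32.326 kPa
Final effective stress: σ'_f = 70.592 + 32.326 = 102.92 kPa.
σ'_f = 102.92 > σ'_p = 82.9 kPa, so the stress path crosses the preconsolidation pressure — recompression up to σ'_p, then virgin compression beyond:
S_c = H/(1+e₀)·[C_r·log₁₀(σ'_p/σ'_0) + C_c·log₁₀(σ'_f/σ'_p)]
    = 6.9/1.66 × [0.035×log₁₀(82.9/70.592) + 0.39×log₁₀(102.92/82.9)]
    = 4.1566 × [0.002443 + 0.036639] = 0.1624 m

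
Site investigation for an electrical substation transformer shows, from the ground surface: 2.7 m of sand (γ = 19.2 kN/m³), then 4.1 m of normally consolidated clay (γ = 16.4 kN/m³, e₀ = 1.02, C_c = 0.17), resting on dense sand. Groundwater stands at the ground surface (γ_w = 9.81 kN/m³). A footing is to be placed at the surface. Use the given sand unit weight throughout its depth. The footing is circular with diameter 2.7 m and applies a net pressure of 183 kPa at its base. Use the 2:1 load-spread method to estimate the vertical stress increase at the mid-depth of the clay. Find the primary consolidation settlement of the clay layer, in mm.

S_c ≈ 72.2 mm

Mid-depth of clay below the ground surface: z = 2.7 + 4.1/2 = 4.75 m.
Total vertical stress at mid-clay: σ_v = 19.2×2.7 + 16.4×2.05 = 85.46 kPa.
Pore pressure: u = 9.81×(4.75 − 0) = 46.598 kPa.
Initial effective stress: σ'_0 = σ_v − u = 85.46 − 46.598 = 38.862 kPa.
Stress increase at mid-clay by the 2:1 spreading method:
Δσ ≈ qD²/(D+z)² = 183×2.7²/(2.7+4.75)² = 24.036 kPa
Final effective stress: σ'_f = σ'_0 + Δσ = 38.862 + 24.036 = 62.898 kPa.
Normally consolidated clay, so the full stress increment lies on the virgin compression line:
S_c = C_c·H/(1+e₀)·log₁₀(σ'_f/σ'_0) = 0.17×4.1/(1+1.02)×log₁₀(62.898/38.862)
    = 0.34505 × 0.20911 = 0.07215 m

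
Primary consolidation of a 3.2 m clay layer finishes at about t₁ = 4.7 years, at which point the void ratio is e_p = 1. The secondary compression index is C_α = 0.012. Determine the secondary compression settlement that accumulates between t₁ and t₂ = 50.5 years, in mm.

Secondary compression: S_s = C_α·H/(1+e_p)·log₁₀(t₂/t₁)
S_s = 0.012×3.2/(1+1)×log₁₀(50.5/4.7)
    = 0.0192 × 1.031 = 0.0198 m

S_s ≈ 19.8 mm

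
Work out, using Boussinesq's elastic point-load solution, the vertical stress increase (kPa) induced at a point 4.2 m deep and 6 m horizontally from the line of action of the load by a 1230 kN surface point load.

Δσ_z ≈ 2.06 kPa

Boussinesq vertical stress below a point load on an elastic half-space:
Δσ_z = 3P/(2πz²) · [1 + (r/z)²]^(−5/2)
r/z = 6/4.2 = 1.4286; [1+(r/z)²]^(−5/2) = 0.062019.
Δσ_z = 3×1230/(2π×4.2²) × 0.062019 = 33.293 × 0.062019 = 2.065 kPa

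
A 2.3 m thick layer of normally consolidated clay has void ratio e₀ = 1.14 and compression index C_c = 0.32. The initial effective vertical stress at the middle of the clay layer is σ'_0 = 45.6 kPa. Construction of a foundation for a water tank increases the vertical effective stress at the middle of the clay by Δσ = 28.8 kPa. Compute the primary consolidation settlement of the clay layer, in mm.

S_c ≈ 73.1 mm

Final effective stress: σ'_f = σ'_0 + Δσ = 45.6 + 28.8 = 74.4 kPa.
Normally consolidated clay, so the full stress increment lies on the virgin compression line:
S_c = C_c·H/(1+e₀)·log₁₀(σ'_f/σ'_0) = 0.32×2.3/(1+1.14)×log₁₀(74.4/45.6)
    = 0.34393 × 0.21261 = 0.07312 m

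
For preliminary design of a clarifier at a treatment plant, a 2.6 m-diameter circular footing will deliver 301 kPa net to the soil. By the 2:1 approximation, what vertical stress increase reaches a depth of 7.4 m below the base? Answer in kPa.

By the 2:1 method the load spreads at 1 horizontal : 2 vertical, so at depth z the loaded area has grown by z in each plan dimension:
Δσ ≈ qD²/(D+z)² = 301×2.6²/(2.6+7.4)² = 20.348 kPa

Δσ_z ≈ 20.3 kPa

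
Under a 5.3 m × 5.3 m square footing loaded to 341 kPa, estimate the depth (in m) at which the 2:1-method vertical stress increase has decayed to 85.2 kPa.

2:1 spreading — at depth z the loaded area has grown by z in each plan dimension:
qB²/(B+z)² = Δσ_z ⇒ z = B(√(q/Δσ_z) − 1) = 5.3×(√(341/85.2) − 1) = 5.303 m

z ≈ 5.3 m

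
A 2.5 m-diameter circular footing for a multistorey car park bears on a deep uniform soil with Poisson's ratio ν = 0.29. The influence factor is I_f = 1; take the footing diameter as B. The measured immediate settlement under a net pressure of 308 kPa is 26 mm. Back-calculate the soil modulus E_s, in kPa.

S_e = q·B·(1−ν²)/E_s · I_f  ⇒  E_s = q·B·(1−ν²)·I_f / S_e.
E_s = 308 × 2.5 × 0.9159 × 1 / 0.026 = 27120 kPa

E_s ≈ 27100 kPa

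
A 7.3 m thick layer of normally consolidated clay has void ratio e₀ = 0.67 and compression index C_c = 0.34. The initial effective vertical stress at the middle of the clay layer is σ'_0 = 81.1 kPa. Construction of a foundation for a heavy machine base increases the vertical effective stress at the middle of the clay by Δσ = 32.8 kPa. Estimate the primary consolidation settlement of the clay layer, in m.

Final effective stress: σ'_f = σ'_0 + Δσ = 81.1 + 32.8 = 113.9 kPa.
Normally consolidated clay, so the full stress increment lies on the virgin compression line:
S_c = C_c·H/(1+e₀)·log₁₀(σ'_f/σ'_0) = 0.34×7.3/(1+0.67)×log₁₀(113.9/81.1)
    = 1.4862 × 0.1475 = 0.2192 m

S_c ≈ 0.219 m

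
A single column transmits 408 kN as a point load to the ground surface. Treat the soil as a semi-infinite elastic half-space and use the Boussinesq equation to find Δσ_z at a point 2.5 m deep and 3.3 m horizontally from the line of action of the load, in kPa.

Δσ_z ≈ 2.5 kPa

Boussinesq vertical stress below a point load on an elastic half-space:
Δσ_z = 3P/(2πz²) · [1 + (r/z)²]^(−5/2)
r/z = 3.3/2.5 = 1.32; [1+(r/z)²]^(−5/2) = 0.080292.
Δσ_z = 3×408/(2π×2.5²) × 0.080292 = 31.169 × 0.080292 = 2.503 kPa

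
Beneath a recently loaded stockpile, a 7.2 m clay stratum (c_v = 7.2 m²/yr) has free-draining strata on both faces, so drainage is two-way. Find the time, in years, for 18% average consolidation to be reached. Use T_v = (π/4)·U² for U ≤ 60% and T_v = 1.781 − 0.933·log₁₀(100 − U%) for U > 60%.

Drainage path length: H_d = H/2 = 3.6 m (double drainage).
U ≤ 60%: T_v = (π/4)·U² = (π/4)×0.18² = 0.025447.
t = T_v·H_d²/c_v = 0.025447×3.6²/7.2 = 0.0458 years.

t ≈ 0.0458 years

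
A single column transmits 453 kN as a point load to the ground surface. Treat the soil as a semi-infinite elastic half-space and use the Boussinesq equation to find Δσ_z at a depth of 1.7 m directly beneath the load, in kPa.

Δσ_z ≈ 74.8 kPa

Boussinesq vertical stress below a point load on an elastic half-space:
Δσ_z = 3P/(2πz²) · [1 + (r/z)²]^(−5/2)
r/z = 0/1.7 = 0; [1+(r/z)²]^(−5/2) = 1.
Δσ_z = 3×453/(2π×1.7²) × 1 = 74.841 × 1 = 74.84 kPa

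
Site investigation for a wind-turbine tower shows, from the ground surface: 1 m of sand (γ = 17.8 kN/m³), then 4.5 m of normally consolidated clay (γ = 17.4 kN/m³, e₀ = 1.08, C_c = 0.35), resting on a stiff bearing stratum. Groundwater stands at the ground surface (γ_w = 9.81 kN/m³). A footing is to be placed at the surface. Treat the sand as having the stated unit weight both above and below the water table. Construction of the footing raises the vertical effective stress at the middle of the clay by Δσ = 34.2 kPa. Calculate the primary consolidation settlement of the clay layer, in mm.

Mid-depth of clay below the ground surface: z = 1 + 4.5/2 = 3.25 m.
Total vertical stress at mid-clay: σ_v = 17.8×1 + 17.4×2.25 = 56.95 kPa.
Pore pressure: u = 9.81×(3.25 − 0) = 31.883 kPa.
Initial effective stress: σ'_0 = σ_v − u = 56.95 − 31.883 = 25.067 kPa.
Final effective stress: σ'_f = σ'_0 + Δσ = 25.067 + 34.2 = 59.267 kPa.
Normally consolidated clay, so the full stress increment lies on the virgin compression line:
S_c = C_c·H/(1+e₀)·log₁₀(σ'_f/σ'_0) = 0.35×4.5/(1+1.08)×log₁₀(59.267/25.067)
    = 0.75721 × 0.37371 = 0.283 m

S_c ≈ 283 mm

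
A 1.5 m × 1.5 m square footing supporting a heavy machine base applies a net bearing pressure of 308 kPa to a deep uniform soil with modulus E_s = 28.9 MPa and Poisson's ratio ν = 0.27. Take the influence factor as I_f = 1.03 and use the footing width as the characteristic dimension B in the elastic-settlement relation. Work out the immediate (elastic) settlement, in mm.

Immediate (elastic) settlement: S_e = q·B·(1−ν²)/E_s · I_f.
E_s = 28.9 MPa = 28900 kPa.
S_e = 308 × 1.5 × (1 − 0.27²) / 28900 × 1.03
    = 308 × 1.5 × 0.9271 / 28900 × 1.03
    = 0.01527 m = 15.27 mm

S_e ≈ 15.3 mm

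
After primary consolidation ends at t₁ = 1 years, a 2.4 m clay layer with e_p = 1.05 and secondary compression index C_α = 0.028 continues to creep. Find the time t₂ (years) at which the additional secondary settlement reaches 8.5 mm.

S_s = C_α·H/(1+e_p)·log₁₀(t₂/t₁) ⇒ log₁₀(t₂/t₁) = S_s·(1+e_p)/(C_α·H).
log₁₀(t₂/t₁) = 0.0085 × (1+1.05) / (0.028×2.4) = 0.2593
t₂ = t₁ × 10^0.2593 = 1 × 1.817 = 1.817 years

t₂ ≈ 1.82 years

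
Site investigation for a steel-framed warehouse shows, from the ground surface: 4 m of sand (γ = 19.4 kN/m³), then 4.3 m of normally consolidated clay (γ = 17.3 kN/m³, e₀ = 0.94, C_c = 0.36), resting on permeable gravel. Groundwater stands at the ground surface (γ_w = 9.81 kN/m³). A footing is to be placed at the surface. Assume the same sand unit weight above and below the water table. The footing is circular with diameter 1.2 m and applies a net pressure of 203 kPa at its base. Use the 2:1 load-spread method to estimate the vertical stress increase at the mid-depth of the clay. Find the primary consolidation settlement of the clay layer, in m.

S_c ≈ 0.0328 m

Mid-depth of clay below the ground surface: z = 4 + 4.3/2 = 6.15 m.
Total vertical stress at mid-clay: σ_v = 19.4×4 + 17.3×2.15 = 114.79 kPa.
Pore pressure: u = 9.81×(6.15 − 0) = 60.332 kPa.
Initial effective stress: σ'_0 = σ_v − u = 114.79 − 60.332 = 54.458 kPa.
Stress increase at mid-clay by the 2:1 spreading method:
Δσ ≈ qD²/(D+z)² = 203×1.2²/(1.2+6.15)² = 5.4111 kPa
Final effective stress: σ'_f = σ'_0 + Δσ = 54.458 + 5.4111 = 59.869 kPa.
Normally consolidated clay, so the full stress increment lies on the virgin compression line:
S_c = C_c·H/(1+e₀)·log₁₀(σ'_f/σ'_0) = 0.36×4.3/(1+0.94)×log₁₀(59.869/54.458)
    = 0.79794 × 0.04114 = 0.03283 m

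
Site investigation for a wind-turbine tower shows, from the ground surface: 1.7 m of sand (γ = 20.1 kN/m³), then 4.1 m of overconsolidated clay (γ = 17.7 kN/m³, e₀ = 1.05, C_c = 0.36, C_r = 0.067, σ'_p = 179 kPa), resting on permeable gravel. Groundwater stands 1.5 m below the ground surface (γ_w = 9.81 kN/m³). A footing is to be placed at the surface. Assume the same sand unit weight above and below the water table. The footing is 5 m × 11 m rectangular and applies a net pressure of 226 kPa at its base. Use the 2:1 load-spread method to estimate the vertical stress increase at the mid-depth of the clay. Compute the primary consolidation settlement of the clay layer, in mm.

Mid-depth of clay below the ground surface: z = 1.7 + 4.1/2 = 3.75 m.
Total vertical stress at mid-clay: σ_v = 20.1×1.7 + 17.7×2.05 = 70.455 kPa.
Pore pressure: u = 9.81×(3.75 − 1.5) = 22.073 kPa.
Initial effective stress: σ'_0 = σ_v − u = 70.455 − 22.073 = 48.382 kPa.
Stress increase at mid-clay by the 2:1 spreading method:
Δσ = qBL/((B+z)(L+z)) = 226×5×11/((5+3.75)(11+3.75)) = 96.31 kPa
Final effective stress: σ'_f = 48.382 + 96.31 = 144.69 kPa.
σ'_f = 144.69 ≤ σ'_p = 179 kPa, so the clay remains overconsolidated and only the recompression index applies:
S_c = C_r·H/(1+e₀)·log₁₀(σ'_f/σ'_0) = 0.067×4.1/2.05×log₁₀(144.69/48.382)
    = 0.134 × 0.47575 = 0.06375 m

S_c ≈ 63.8 mm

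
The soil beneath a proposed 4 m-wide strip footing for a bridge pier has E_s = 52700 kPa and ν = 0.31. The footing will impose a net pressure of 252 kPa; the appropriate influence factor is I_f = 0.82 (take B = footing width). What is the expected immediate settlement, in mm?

S_e ≈ 14.2 mm

Immediate (elastic) settlement: S_e = q·B·(1−ν²)/E_s · I_f.
S_e = 252 × 4 × (1 − 0.31²) / 52700 × 0.82
    = 252 × 4 × 0.9039 / 52700 × 0.82
    = 0.01418 m = 14.18 mm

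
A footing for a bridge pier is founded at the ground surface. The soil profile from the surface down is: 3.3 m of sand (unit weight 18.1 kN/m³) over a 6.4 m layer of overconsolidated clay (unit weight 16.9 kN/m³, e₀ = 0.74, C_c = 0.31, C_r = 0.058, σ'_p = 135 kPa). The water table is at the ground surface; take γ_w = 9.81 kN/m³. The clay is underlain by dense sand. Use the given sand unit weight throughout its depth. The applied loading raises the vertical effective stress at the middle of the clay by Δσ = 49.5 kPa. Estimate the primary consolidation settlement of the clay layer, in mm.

S_c ≈ 63.7 mm

Mid-depth of clay below the ground surface: z = 3.3 + 6.4/2 = 6.5 m.
Total vertical stress at mid-clay: σ_v = 18.1×3.3 + 16.9×3.2 = 113.81 kPa.
Pore pressure: u = 9.81×(6.5 − 0) = 63.765 kPa.
Initial effective stress: σ'_0 = σ_v − u = 113.81 − 63.765 = 50.045 kPa.
Final effective stress: σ'_f = 50.045 + 49.5 = 99.545 kPa.
σ'_f = 99.545 ≤ σ'_p = 135 kPa, so the clay remains overconsolidated and only the recompression index applies:
S_c = C_r·H/(1+e₀)·log₁₀(σ'_f/σ'_0) = 0.058×6.4/1.74×log₁₀(99.545/50.045)
    = 0.21334 × 0.29866 = 0.06371 m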